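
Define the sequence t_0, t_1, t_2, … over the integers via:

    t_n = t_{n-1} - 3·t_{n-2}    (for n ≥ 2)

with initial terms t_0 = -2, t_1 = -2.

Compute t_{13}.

t_2 = 1·-2 + -3·-2 = 4
t_3 = 1·4 + -3·-2 = 10
t_4 = 1·10 + -3·4 = -2
t_5 = 1·-2 + -3·10 = -32
t_6 = 1·-32 + -3·-2 = -26
t_7 = 1·-26 + -3·-32 = 70
t_8 = 1·70 + -3·-26 = 148
t_9 = 1·148 + -3·70 = -62
t_10 = 1·-62 + -3·148 = -506
t_11 = 1·-506 + -3·-62 = -320
t_12 = 1·-320 + -3·-506 = 1198
t_13 = 1·1198 + -3·-320 = 2158

2158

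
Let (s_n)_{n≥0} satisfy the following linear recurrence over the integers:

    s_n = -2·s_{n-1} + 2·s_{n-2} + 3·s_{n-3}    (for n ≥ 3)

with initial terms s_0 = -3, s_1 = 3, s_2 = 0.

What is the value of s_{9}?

s_3 = -2·0 + 2·3 + 3·-3 = -3
s_4 = -2·-3 + 2·0 + 3·3 = 15
s_5 = -2·15 + 2·-3 + 3·0 = -36
s_6 = -2·-36 + 2·15 + 3·-3 = 93
s_7 = -2·93 + 2·-36 + 3·15 = -213
s_8 = -2·-213 + 2·93 + 3·-36 = 504
s_9 = -2·504 + 2·-213 + 3·93 = -1155

-1155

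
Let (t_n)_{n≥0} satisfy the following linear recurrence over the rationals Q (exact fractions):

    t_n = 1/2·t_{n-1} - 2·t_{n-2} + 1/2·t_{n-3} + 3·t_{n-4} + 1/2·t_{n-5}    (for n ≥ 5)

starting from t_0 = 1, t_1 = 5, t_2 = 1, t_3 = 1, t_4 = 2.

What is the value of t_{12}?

-38915/128

t_5 = 1/2·2 + -2·1 + 1/2·1 + 3·5 + 1/2·1 = 15
t_6 = 1/2·15 + -2·2 + 1/2·1 + 3·1 + 1/2·5 = 19/2
t_7 = 1/2·19/2 + -2·15 + 1/2·2 + 3·1 + 1/2·1 = -83/4
t_8 = 1/2·-83/4 + -2·19/2 + 1/2·15 + 3·2 + 1/2·1 = -123/8
t_9 = 1/2·-123/8 + -2·-83/4 + 1/2·19/2 + 3·15 + 1/2·2 = 1353/16
t_10 = 1/2·1353/16 + -2·-123/8 + 1/2·-83/4 + 3·19/2 + 1/2·15 = 3157/32
t_11 = 1/2·3157/32 + -2·1353/16 + 1/2·-123/8 + 3·-83/4 + 1/2·19/2 = -11839/64
t_12 = 1/2·-11839/64 + -2·3157/32 + 1/2·1353/16 + 3·-123/8 + 1/2·-83/4 = -38915/128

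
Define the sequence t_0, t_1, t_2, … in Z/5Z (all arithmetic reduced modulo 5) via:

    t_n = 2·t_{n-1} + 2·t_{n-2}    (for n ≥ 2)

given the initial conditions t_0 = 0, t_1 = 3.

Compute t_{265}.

t_2 = 2·3 + 2·0 = 1
t_3 = 2·1 + 2·3 = 3
t_4 = 2·3 + 2·1 = 3
t_5 = 2·3 + 2·3 = 2
t_6 = 2·2 + 2·3 = 0
t_7 = 2·0 + 2·2 = 4
t_8 = 2·4 + 2·0 = 3
t_9 = 2·3 + 2·4 = 4
t_10 = 2·4 + 2·3 = 4
t_11 = 2·4 + 2·4 = 1
t_12 = 2·1 + 2·4 = 0
t_13 = 2·0 + 2·1 = 2
t_14 = 2·2 + 2·0 = 4
t_15 = 2·4 + 2·2 = 2
t_16 = 2·2 + 2·4 = 2
t_17 = 2·2 + 2·2 = 3
t_18 = 2·3 + 2·2 = 0
t_19 = 2·0 + 2·3 = 1
t_20 = 2·1 + 2·0 = 2
t_21 = 2·2 + 2·1 = 1
t_22 = 2·1 + 2·2 = 1
t_23 = 2·1 + 2·1 = 4
t_24 = 2·4 + 2·1 = 0
t_25 = 2·0 + 2·4 = 3
(t_24, t_25) = (0, 3) = (t_0, t_1), so the sequence has period 24.
265 ≡ 1 (mod 24), hence t_265 = t_1 = 3.

3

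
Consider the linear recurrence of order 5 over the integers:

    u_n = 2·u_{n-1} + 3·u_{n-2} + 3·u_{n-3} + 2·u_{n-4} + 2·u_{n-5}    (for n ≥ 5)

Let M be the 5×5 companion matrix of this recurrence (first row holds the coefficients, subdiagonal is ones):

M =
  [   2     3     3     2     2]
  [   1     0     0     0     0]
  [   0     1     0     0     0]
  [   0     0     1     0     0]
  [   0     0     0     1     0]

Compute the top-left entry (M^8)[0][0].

(M^8)[0][0] is the top entry after applying M 8 times to the unit state (1, 0, 0, 0, 0). Equivalently it is h_{12} for the auxiliary sequence (h_n) obeying the same recurrence with h_4 = 1 and h_i = 0 for 0 ≤ i < 4:
h_5 = 2·1 + 3·0 + 3·0 + 2·0 + 2·0 = 2
h_6 = 2·2 + 3·1 + 3·0 + 2·0 + 2·0 = 7
h_7 = 2·7 + 3·2 + 3·1 + 2·0 + 2·0 = 23
h_8 = 2·23 + 3·7 + 3·2 + 2·1 + 2·0 = 75
h_9 = 2·75 + 3·23 + 3·7 + 2·2 + 2·1 = 246
h_10 = 2·246 + 3·75 + 3·23 + 2·7 + 2·2 = 804
h_11 = 2·804 + 3·246 + 3·75 + 2·23 + 2·7 = 2631
h_12 = 2·2631 + 3·804 + 3·246 + 2·75 + 2·23 = 8608

8608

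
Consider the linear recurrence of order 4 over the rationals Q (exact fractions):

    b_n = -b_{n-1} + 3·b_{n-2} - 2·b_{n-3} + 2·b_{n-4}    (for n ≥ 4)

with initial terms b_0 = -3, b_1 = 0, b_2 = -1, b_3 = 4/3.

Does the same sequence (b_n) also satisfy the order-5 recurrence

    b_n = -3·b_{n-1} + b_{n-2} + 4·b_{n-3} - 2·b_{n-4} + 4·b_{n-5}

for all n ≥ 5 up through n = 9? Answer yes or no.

yes

Terms b_0..b_9: -3, 0, -1, 4/3, -31/3, 49/3, -52, 373/3, -1001/3, 2530/3
n=5: candidate gives 49/3, actual b_5 = 49/3 ✓
n=6: candidate gives -52, actual b_6 = -52 ✓
n=7: candidate gives 373/3, actual b_7 = 373/3 ✓
n=8: candidate gives -1001/3, actual b_8 = -1001/3 ✓
n=9: candidate gives 2530/3, actual b_9 = 2530/3 ✓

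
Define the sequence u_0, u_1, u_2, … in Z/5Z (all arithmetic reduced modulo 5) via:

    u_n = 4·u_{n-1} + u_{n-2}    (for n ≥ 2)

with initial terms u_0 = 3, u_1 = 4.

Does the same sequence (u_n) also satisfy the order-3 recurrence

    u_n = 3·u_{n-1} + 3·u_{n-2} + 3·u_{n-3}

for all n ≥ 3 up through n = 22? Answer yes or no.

Terms u_0..u_22: 3, 4, 4, 0, 4, 1, 3, 3, 0, 3, 2, 1, 1, 0, 1, 4, 2, 2, 0, 2, 3, 4, 4
n=3: candidate gives 3, actual u_3 = 0 ✗

no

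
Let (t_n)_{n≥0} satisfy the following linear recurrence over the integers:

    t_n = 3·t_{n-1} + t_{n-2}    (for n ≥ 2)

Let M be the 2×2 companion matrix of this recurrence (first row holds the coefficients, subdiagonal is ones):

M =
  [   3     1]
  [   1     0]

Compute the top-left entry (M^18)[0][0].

(M^18)[0][0] is the top entry after applying M 18 times to the unit state (1, 0). Equivalently it is h_{19} for the auxiliary sequence (h_n) obeying the same recurrence with h_1 = 1 and h_i = 0 for 0 ≤ i < 1:
h_2 = 3·1 + 1·0 = 3
h_3 = 3·3 + 1·1 = 10
h_4 = 3·10 + 1·3 = 33
h_5 = 3·33 + 1·10 = 109
h_6 = 3·109 + 1·33 = 360
h_7 = 3·360 + 1·109 = 1189
h_8 = 3·1189 + 1·360 = 3927
h_9 = 3·3927 + 1·1189 = 12970
h_10 = 3·12970 + 1·3927 = 42837
h_11 = 3·42837 + 1·12970 = 141481
h_12 = 3·141481 + 1·42837 = 467280
h_13 = 3·467280 + 1·141481 = 1543321
h_14 = 3·1543321 + 1·467280 = 5097243
h_15 = 3·5097243 + 1·1543321 = 16835050
h_16 = 3·16835050 + 1·5097243 = 55602393
h_17 = 3·55602393 + 1·16835050 = 183642229
h_18 = 3·183642229 + 1·55602393 = 606529080
h_19 = 3·606529080 + 1·183642229 = 2003229469

2003229469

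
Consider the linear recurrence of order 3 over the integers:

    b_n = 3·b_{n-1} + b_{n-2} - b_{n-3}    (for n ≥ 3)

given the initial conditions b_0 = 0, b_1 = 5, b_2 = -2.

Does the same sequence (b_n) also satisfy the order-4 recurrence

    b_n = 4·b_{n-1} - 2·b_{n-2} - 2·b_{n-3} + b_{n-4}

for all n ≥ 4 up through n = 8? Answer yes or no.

yes

Terms b_0..b_8: 0, 5, -2, -1, -10, -29, -96, -307, -988
n=4: candidate gives -10, actual b_4 = -10 ✓
n=5: candidate gives -29, actual b_5 = -29 ✓
n=6: candidate gives -96, actual b_6 = -96 ✓
n=7: candidate gives -307, actual b_7 = -307 ✓
n=8: candidate gives -988, actual b_8 = -988 ✓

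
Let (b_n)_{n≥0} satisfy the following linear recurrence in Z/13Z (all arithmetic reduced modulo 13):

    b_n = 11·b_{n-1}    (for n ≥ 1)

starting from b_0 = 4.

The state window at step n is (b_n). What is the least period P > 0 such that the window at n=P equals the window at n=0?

n=0: window = (4)
n=1: window = (5)
n=2: window = (3)
n=3: window = (7)
n=4: window = (12)
n=5: window = (2)
n=6: window = (9)
n=7: window = (8)
n=8: window = (10)
n=9: window = (6)
n=10: window = (1)
n=11: window = (11)
n=12: window = (4)
window at n=12 equals window at n=0 → period = 12

12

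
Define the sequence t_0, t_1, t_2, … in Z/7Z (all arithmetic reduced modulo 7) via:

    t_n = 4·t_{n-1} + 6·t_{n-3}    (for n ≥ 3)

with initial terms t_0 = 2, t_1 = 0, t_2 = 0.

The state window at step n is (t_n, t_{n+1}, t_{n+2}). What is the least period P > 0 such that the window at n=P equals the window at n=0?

48

n=0: window = (2, 0, 0)
n=1: window = (0, 0, 5)
n=2: window = (0, 5, 6)
n=3: window = (5, 6, 3)
n=4: window = (6, 3, 0)
n=5: window = (3, 0, 1)
n=6: window = (0, 1, 1)
n=7: window = (1, 1, 4)
n=8: window = (1, 4, 1)
n=9: window = (4, 1, 3)
n=10: window = (1, 3, 1)
n=11: window = (3, 1, 3)
n=12: window = (1, 3, 2)
n=13: window = (3, 2, 0)
n=14: window = (2, 0, 4)
n=15: window = (0, 4, 0)
n=16: window = (4, 0, 0)
n=17: window = (0, 0, 3)
n=18: window = (0, 3, 5)
n=19: window = (3, 5, 6)
n=20: window = (5, 6, 0)
n=21: window = (6, 0, 2)
n=22: window = (0, 2, 2)
n=23: window = (2, 2, 1)
n=24: window = (2, 1, 2)
n=25: window = (1, 2, 6)
n=26: window = (2, 6, 2)
n=27: window = (6, 2, 6)
n=28: window = (2, 6, 4)
n=29: window = (6, 4, 0)
n=30: window = (4, 0, 1)
n=31: window = (0, 1, 0)
n=32: window = (1, 0, 0)
n=33: window = (0, 0, 6)
n=34: window = (0, 6, 3)
n=35: window = (6, 3, 5)
n=36: window = (3, 5, 0)
n=37: window = (5, 0, 4)
n=38: window = (0, 4, 4)
n=39: window = (4, 4, 2)
n=40: window = (4, 2, 4)
…
n=46: window = (1, 0, 2)
n=47: window = (0, 2, 0)
n=48: window = (2, 0, 0)
window at n=48 equals window at n=0 → period = 48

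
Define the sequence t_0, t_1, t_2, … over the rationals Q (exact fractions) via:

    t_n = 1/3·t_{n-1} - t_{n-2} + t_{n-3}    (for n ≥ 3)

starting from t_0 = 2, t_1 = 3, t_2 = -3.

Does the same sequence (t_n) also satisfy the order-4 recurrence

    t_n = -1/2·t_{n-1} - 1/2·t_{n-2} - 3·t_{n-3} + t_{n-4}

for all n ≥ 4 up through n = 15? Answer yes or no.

no

Terms t_0..t_15: 2, 3, -3, -2, 16/3, 7/9, -191/27, 178/81, 2086/243, -4673/729, -18641/2187, 79738/6561, 121336/19683, -1099613/59049, -38711/177147, 13133878/531441
n=4: candidate gives -9/2, actual t_4 = 16/3 ✗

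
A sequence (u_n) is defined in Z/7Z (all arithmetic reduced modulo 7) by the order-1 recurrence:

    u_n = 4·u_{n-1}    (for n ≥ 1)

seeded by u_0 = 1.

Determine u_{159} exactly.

u_1 = 4·1 = 4
u_2 = 4·4 = 2
u_3 = 4·2 = 1
(u_3) = (1) = (u_0), so the sequence has period 3.
159 ≡ 0 (mod 3), hence u_159 = u_0 = 1.

1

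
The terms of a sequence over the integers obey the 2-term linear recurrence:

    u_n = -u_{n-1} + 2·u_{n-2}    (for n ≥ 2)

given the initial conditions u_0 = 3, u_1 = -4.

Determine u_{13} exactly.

-19114

u_2 = -1·-4 + 2·3 = 10
u_3 = -1·10 + 2·-4 = -18
u_4 = -1·-18 + 2·10 = 38
u_5 = -1·38 + 2·-18 = -74
u_6 = -1·-74 + 2·38 = 150
u_7 = -1·150 + 2·-74 = -298
u_8 = -1·-298 + 2·150 = 598
u_9 = -1·598 + 2·-298 = -1194
u_10 = -1·-1194 + 2·598 = 2390
u_11 = -1·2390 + 2·-1194 = -4778
u_12 = -1·-4778 + 2·2390 = 9558
u_13 = -1·9558 + 2·-4778 = -19114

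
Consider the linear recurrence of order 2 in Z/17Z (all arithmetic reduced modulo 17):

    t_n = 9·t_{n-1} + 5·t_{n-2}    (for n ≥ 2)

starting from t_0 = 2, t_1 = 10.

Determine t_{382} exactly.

6

t_2 = 9·10 + 5·2 = 15
t_3 = 9·15 + 5·10 = 15
t_4 = 9·15 + 5·15 = 6
t_5 = 9·6 + 5·15 = 10
t_6 = 9·10 + 5·6 = 1
t_7 = 9·1 + 5·10 = 8
t_8 = 9·8 + 5·1 = 9
t_9 = 9·9 + 5·8 = 2
t_10 = 9·2 + 5·9 = 12
t_11 = 9·12 + 5·2 = 16
t_12 = 9·16 + 5·12 = 0
t_13 = 9·0 + 5·16 = 12
t_14 = 9·12 + 5·0 = 6
t_15 = 9·6 + 5·12 = 12
t_16 = 9·12 + 5·6 = 2
t_17 = 9·2 + 5·12 = 10
(t_16, t_17) = (2, 10) = (t_0, t_1), so the sequence has period 16.
382 ≡ 14 (mod 16), hence t_382 = t_14 = 6.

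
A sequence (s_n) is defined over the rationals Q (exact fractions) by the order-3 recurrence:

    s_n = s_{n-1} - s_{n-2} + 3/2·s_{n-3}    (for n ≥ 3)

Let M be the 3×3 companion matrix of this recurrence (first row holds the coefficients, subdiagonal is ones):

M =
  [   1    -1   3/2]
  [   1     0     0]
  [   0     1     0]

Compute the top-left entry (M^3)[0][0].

1/2

(M^3)[0][0] is the top entry after applying M 3 times to the unit state (1, 0, 0). Equivalently it is h_{5} for the auxiliary sequence (h_n) obeying the same recurrence with h_2 = 1 and h_i = 0 for 0 ≤ i < 2:
h_3 = 1·1 + -1·0 + 3/2·0 = 1
h_4 = 1·1 + -1·1 + 3/2·0 = 0
h_5 = 1·0 + -1·1 + 3/2·1 = 1/2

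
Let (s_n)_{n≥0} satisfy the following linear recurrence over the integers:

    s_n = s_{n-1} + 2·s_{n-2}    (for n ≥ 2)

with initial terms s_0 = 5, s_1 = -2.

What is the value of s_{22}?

s_2 = 1·-2 + 2·5 = 8
s_3 = 1·8 + 2·-2 = 4
s_4 = 1·4 + 2·8 = 20
s_5 = 1·20 + 2·4 = 28
s_6 = 1·28 + 2·20 = 68
s_7 = 1·68 + 2·28 = 124
s_8 = 1·124 + 2·68 = 260
s_9 = 1·260 + 2·124 = 508
s_10 = 1·508 + 2·260 = 1028
s_11 = 1·1028 + 2·508 = 2044
s_12 = 1·2044 + 2·1028 = 4100
s_13 = 1·4100 + 2·2044 = 8188
s_14 = 1·8188 + 2·4100 = 16388
s_15 = 1·16388 + 2·8188 = 32764
s_16 = 1·32764 + 2·16388 = 65540
s_17 = 1·65540 + 2·32764 = 131068
s_18 = 1·131068 + 2·65540 = 262148
s_19 = 1·262148 + 2·131068 = 524284
s_20 = 1·524284 + 2·262148 = 1048580
s_21 = 1·1048580 + 2·524284 = 2097148
s_22 = 1·2097148 + 2·1048580 = 4194308

4194308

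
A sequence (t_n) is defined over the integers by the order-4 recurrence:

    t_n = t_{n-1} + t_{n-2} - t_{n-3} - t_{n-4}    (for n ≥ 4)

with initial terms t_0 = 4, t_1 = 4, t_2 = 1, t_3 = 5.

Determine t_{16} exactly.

170

t_4 = 1·5 + 1·1 + -1·4 + -1·4 = -2
t_5 = 1·-2 + 1·5 + -1·1 + -1·4 = -2
t_6 = 1·-2 + 1·-2 + -1·5 + -1·1 = -10
t_7 = 1·-10 + 1·-2 + -1·-2 + -1·5 = -15
t_8 = 1·-15 + 1·-10 + -1·-2 + -1·-2 = -21
t_9 = 1·-21 + 1·-15 + -1·-10 + -1·-2 = -24
t_10 = 1·-24 + 1·-21 + -1·-15 + -1·-10 = -20
t_11 = 1·-20 + 1·-24 + -1·-21 + -1·-15 = -8
t_12 = 1·-8 + 1·-20 + -1·-24 + -1·-21 = 17
t_13 = 1·17 + 1·-8 + -1·-20 + -1·-24 = 53
t_14 = 1·53 + 1·17 + -1·-8 + -1·-20 = 98
t_15 = 1·98 + 1·53 + -1·17 + -1·-8 = 142
t_16 = 1·142 + 1·98 + -1·53 + -1·17 = 170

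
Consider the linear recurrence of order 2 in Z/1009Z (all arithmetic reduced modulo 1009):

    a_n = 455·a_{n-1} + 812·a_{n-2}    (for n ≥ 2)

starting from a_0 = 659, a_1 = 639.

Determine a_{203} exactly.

804

a_2 = 455·639 + 812·659 = 491
a_3 = 455·491 + 812·639 = 658
a_4 = 455·658 + 812·491 = 863
a_5 = 455·863 + 812·658 = 699
a_6 = 455·699 + 812·863 = 720
a_7 = 455·720 + 812·699 = 205
Continuing the recurrence:
  a_8 = 876;  a_9 = 0;  a_10 = 976;  a_11 = 120;  a_12 = 561;  a_13 = 554
  a_14 = 293;  a_15 = 970;  a_16 = 209;  a_17 = 869;  a_18 = 63;  a_19 = 750
  a_20 = 914;  a_21 = 735;  a_22 = 999;  a_23 = 996;  a_24 = 91;  a_25 = 579
  a_26 = 331;  a_27 = 218;  a_28 = 686;  a_29 = 790;  a_30 = 310;  a_31 = 555
  a_32 = 754;  a_33 = 656;  a_34 = 610;  a_35 = 1004;  a_36 = 653;  a_37 = 445
  a_38 = 177;  a_39 = 942;  a_40 = 231;  a_41 = 251;  a_42 = 86;  a_43 = 782
  a_44 = 853;  a_45 = 982;  a_46 = 285;  a_47 = 797;  a_48 = 763;  a_49 = 464
  a_50 = 269;  a_51 = 717;  a_52 = 812;  a_53 = 177;  a_54 = 282;  a_55 = 613
  a_56 = 372;  a_57 = 67;  a_58 = 588;  a_59 = 73;  a_60 = 117;  a_61 = 512
  a_62 = 39;  a_63 = 628;  a_64 = 582;  a_65 = 843;  a_66 = 517;  a_67 = 552
  a_68 = 988;  a_69 = 763;  a_70 = 170;  a_71 = 696;  a_72 = 670;  a_73 = 244
  a_74 = 219;  a_75 = 118;  a_76 = 457;  a_77 = 42;  a_78 = 720;  a_79 = 482
  a_80 = 786;  a_81 = 336;  a_82 = 56;  a_83 = 657;  a_84 = 338;  a_85 = 145
  a_86 = 398;  a_87 = 166;  a_88 = 151;  a_89 = 688;  a_90 = 773;  a_91 = 253
  a_92 = 167;  a_93 = 919;  a_94 = 817;  a_95 = 1000;  a_96 = 432;  a_97 = 569
  a_98 = 243;  a_99 = 490;  a_100 = 522;  a_101 = 729;  a_102 = 827;  a_103 = 602
  a_104 = 1;  a_105 = 923;  a_106 = 24;  a_107 = 619;  a_108 = 451;  a_109 = 524
  a_110 = 241;  a_111 = 373;  a_112 = 149;  a_113 = 368;  a_114 = 863;  a_115 = 316
  a_116 = 3;  a_117 = 662;  a_118 = 946;  a_119 = 343;  a_120 = 982;  a_121 = 864
  a_122 = 893;  a_123 = 1;  a_124 = 100;  a_125 = 907;  a_126 = 484;  a_127 = 172
  a_128 = 65;  a_129 = 736;  a_130 = 204;  a_131 = 296;  a_132 = 655;  a_133 = 580
  a_134 = 668;  a_135 = 997;  a_136 = 168;  a_137 = 102;  a_138 = 197;  a_139 = 929
  a_140 = 466;  a_141 = 765;  a_142 = 996;  a_143 = 784;  a_144 = 77;  a_145 = 658
  a_146 = 692;  a_147 = 587;  a_148 = 600;  a_149 = 966;  a_150 = 468;  a_151 = 440
  a_152 = 41;  a_153 = 587;  a_154 = 704;  a_155 = 863;  a_156 = 718;  a_157 = 284
  a_158 = 891;  a_159 = 343;  a_160 = 718;  a_161 = 815;  a_162 = 336;  a_163 = 397
  a_164 = 426;  a_165 = 595;  a_166 = 138;  a_167 = 61;  a_168 = 569;  a_169 = 682
  a_170 = 453;  a_171 = 122;  a_172 = 575;  a_173 = 476;  a_174 = 387;  a_175 = 584
  a_176 = 798;  a_177 = 837;  a_178 = 640;  a_179 = 186;  a_180 = 928;  a_181 = 160
  a_182 = 974;  a_183 = 987;  a_184 = 921;  a_185 = 618;  a_186 = 871;  a_187 = 111
  a_188 = 1007;  a_189 = 430;  a_190 = 298;  a_191 = 430;  a_192 = 729;  a_193 = 789
  a_194 = 465;  a_195 = 647;  a_196 = 980;  a_197 = 606;  a_198 = 941;  a_199 = 19
  a_200 = 852;  a_201 = 497
a_202 = 455·497 + 812·852 = 778
a_203 = 455·778 + 812·497 = 804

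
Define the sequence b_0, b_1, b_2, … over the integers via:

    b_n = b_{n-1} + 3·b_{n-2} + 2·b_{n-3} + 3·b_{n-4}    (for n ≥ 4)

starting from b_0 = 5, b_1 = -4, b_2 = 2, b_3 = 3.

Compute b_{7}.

b_4 = 1·3 + 3·2 + 2·-4 + 3·5 = 16
b_5 = 1·16 + 3·3 + 2·2 + 3·-4 = 17
b_6 = 1·17 + 3·16 + 2·3 + 3·2 = 77
b_7 = 1·77 + 3·17 + 2·16 + 3·3 = 169

169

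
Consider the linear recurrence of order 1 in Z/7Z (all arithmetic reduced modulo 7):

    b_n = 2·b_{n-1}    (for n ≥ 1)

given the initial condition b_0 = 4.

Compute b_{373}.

1

b_1 = 2·4 = 1
b_2 = 2·1 = 2
b_3 = 2·2 = 4
(b_3) = (4) = (b_0), so the sequence has period 3.
373 ≡ 1 (mod 3), hence b_373 = b_1 = 1.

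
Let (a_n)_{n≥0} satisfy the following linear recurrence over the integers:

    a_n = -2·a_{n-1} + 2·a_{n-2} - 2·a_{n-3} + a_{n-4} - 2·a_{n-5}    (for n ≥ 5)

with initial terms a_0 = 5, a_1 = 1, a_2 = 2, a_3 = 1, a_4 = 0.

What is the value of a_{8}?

190

a_5 = -2·0 + 2·1 + -2·2 + 1·1 + -2·5 = -11
a_6 = -2·-11 + 2·0 + -2·1 + 1·2 + -2·1 = 20
a_7 = -2·20 + 2·-11 + -2·0 + 1·1 + -2·2 = -65
a_8 = -2·-65 + 2·20 + -2·-11 + 1·0 + -2·1 = 190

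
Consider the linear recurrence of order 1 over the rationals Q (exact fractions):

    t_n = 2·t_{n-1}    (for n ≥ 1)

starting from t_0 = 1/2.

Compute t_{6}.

32

t_1 = 2·1/2 = 1
t_2 = 2·1 = 2
t_3 = 2·2 = 4
t_4 = 2·4 = 8
t_5 = 2·8 = 16
t_6 = 2·16 = 32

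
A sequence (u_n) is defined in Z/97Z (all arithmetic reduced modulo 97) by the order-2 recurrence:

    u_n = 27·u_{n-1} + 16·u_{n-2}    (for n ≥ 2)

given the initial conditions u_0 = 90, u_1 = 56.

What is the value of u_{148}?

u_2 = 27·56 + 16·90 = 42
u_3 = 27·42 + 16·56 = 90
u_4 = 27·90 + 16·42 = 95
u_5 = 27·95 + 16·90 = 28
u_6 = 27·28 + 16·95 = 45
u_7 = 27·45 + 16·28 = 14
u_8 = 27·14 + 16·45 = 31
u_9 = 27·31 + 16·14 = 91
u_10 = 27·91 + 16·31 = 43
u_11 = 27·43 + 16·91 = 95
u_12 = 27·95 + 16·43 = 52
u_13 = 27·52 + 16·95 = 14
u_14 = 27·14 + 16·52 = 46
u_15 = 27·46 + 16·14 = 11
u_16 = 27·11 + 16·46 = 63
u_17 = 27·63 + 16·11 = 34
u_18 = 27·34 + 16·63 = 83
u_19 = 27·83 + 16·34 = 69
u_20 = 27·69 + 16·83 = 87
u_21 = 27·87 + 16·69 = 58
u_22 = 27·58 + 16·87 = 48
u_23 = 27·48 + 16·58 = 90
u_24 = 27·90 + 16·48 = 94
u_25 = 27·94 + 16·90 = 1
u_26 = 27·1 + 16·94 = 76
u_27 = 27·76 + 16·1 = 31
u_28 = 27·31 + 16·76 = 16
u_29 = 27·16 + 16·31 = 55
u_30 = 27·55 + 16·16 = 92
u_31 = 27·92 + 16·55 = 66
u_32 = 27·66 + 16·92 = 53
u_33 = 27·53 + 16·66 = 62
u_34 = 27·62 + 16·53 = 0
u_35 = 27·0 + 16·62 = 22
u_36 = 27·22 + 16·0 = 12
u_37 = 27·12 + 16·22 = 94
u_38 = 27·94 + 16·12 = 14
u_39 = 27·14 + 16·94 = 39
u_40 = 27·39 + 16·14 = 16
u_41 = 27·16 + 16·39 = 86
u_42 = 27·86 + 16·16 = 56
u_43 = 27·56 + 16·86 = 75
u_44 = 27·75 + 16·56 = 11
u_45 = 27·11 + 16·75 = 42
u_46 = 27·42 + 16·11 = 49
u_47 = 27·49 + 16·42 = 55
u_48 = 27·55 + 16·49 = 38
u_49 = 27·38 + 16·55 = 63
u_50 = 27·63 + 16·38 = 78
u_51 = 27·78 + 16·63 = 10
u_52 = 27·10 + 16·78 = 63
u_53 = 27·63 + 16·10 = 18
u_54 = 27·18 + 16·63 = 39
u_55 = 27·39 + 16·18 = 80
u_56 = 27·80 + 16·39 = 68
u_57 = 27·68 + 16·80 = 12
u_58 = 27·12 + 16·68 = 54
u_59 = 27·54 + 16·12 = 1
u_60 = 27·1 + 16·54 = 18
u_61 = 27·18 + 16·1 = 17
u_62 = 27·17 + 16·18 = 68
u_63 = 27·68 + 16·17 = 71
u_64 = 27·71 + 16·68 = 95
u_65 = 27·95 + 16·71 = 15
u_66 = 27·15 + 16·95 = 82
u_67 = 27·82 + 16·15 = 29
u_68 = 27·29 + 16·82 = 58
u_69 = 27·58 + 16·29 = 90
u_70 = 27·90 + 16·58 = 60
u_71 = 27·60 + 16·90 = 53
u_72 = 27·53 + 16·60 = 63
u_73 = 27·63 + 16·53 = 27
u_74 = 27·27 + 16·63 = 88
u_75 = 27·88 + 16·27 = 92
u_76 = 27·92 + 16·88 = 12
u_77 = 27·12 + 16·92 = 50
u_78 = 27·50 + 16·12 = 87
u_79 = 27·87 + 16·50 = 45
u_80 = 27·45 + 16·87 = 85
u_81 = 27·85 + 16·45 = 8
u_82 = 27·8 + 16·85 = 24
u_83 = 27·24 + 16·8 = 0
u_84 = 27·0 + 16·24 = 93
u_85 = 27·93 + 16·0 = 86
u_86 = 27·86 + 16·93 = 27
u_87 = 27·27 + 16·86 = 68
u_88 = 27·68 + 16·27 = 37
u_89 = 27·37 + 16·68 = 50
u_90 = 27·50 + 16·37 = 2
u_91 = 27·2 + 16·50 = 78
u_92 = 27·78 + 16·2 = 4
u_93 = 27·4 + 16·78 = 95
u_94 = 27·95 + 16·4 = 10
u_95 = 27·10 + 16·95 = 44
u_96 = 27·44 + 16·10 = 87
u_97 = 27·87 + 16·44 = 46
u_98 = 27·46 + 16·87 = 15
u_99 = 27·15 + 16·46 = 74
u_100 = 27·74 + 16·15 = 7
u_101 = 27·7 + 16·74 = 15
u_102 = 27·15 + 16·7 = 32
u_103 = 27·32 + 16·15 = 37
u_104 = 27·37 + 16·32 = 56
u_105 = 27·56 + 16·37 = 67
u_106 = 27·67 + 16·56 = 86
u_107 = 27·86 + 16·67 = 96
u_108 = 27·96 + 16·86 = 88
u_109 = 27·88 + 16·96 = 32
u_110 = 27·32 + 16·88 = 41
u_111 = 27·41 + 16·32 = 67
u_112 = 27·67 + 16·41 = 40
u_113 = 27·40 + 16·67 = 18
u_114 = 27·18 + 16·40 = 59
u_115 = 27·59 + 16·18 = 38
u_116 = 27·38 + 16·59 = 30
u_117 = 27·30 + 16·38 = 60
u_118 = 27·60 + 16·30 = 63
u_119 = 27·63 + 16·60 = 42
u_120 = 27·42 + 16·63 = 8
u_121 = 27·8 + 16·42 = 15
u_122 = 27·15 + 16·8 = 48
u_123 = 27·48 + 16·15 = 81
u_124 = 27·81 + 16·48 = 45
u_125 = 27·45 + 16·81 = 86
u_126 = 27·86 + 16·45 = 35
u_127 = 27·35 + 16·86 = 90
u_128 = 27·90 + 16·35 = 80
u_129 = 27·80 + 16·90 = 11
u_130 = 27·11 + 16·80 = 25
u_131 = 27·25 + 16·11 = 75
u_132 = 27·75 + 16·25 = 0
u_133 = 27·0 + 16·75 = 36
u_134 = 27·36 + 16·0 = 2
u_135 = 27·2 + 16·36 = 48
u_136 = 27·48 + 16·2 = 67
u_137 = 27·67 + 16·48 = 55
u_138 = 27·55 + 16·67 = 35
u_139 = 27·35 + 16·55 = 79
u_140 = 27·79 + 16·35 = 74
u_141 = 27·74 + 16·79 = 61
u_142 = 27·61 + 16·74 = 18
u_143 = 27·18 + 16·61 = 7
u_144 = 27·7 + 16·18 = 89
u_145 = 27·89 + 16·7 = 90
u_146 = 27·90 + 16·89 = 71
u_147 = 27·71 + 16·90 = 59
u_148 = 27·59 + 16·71 = 13

13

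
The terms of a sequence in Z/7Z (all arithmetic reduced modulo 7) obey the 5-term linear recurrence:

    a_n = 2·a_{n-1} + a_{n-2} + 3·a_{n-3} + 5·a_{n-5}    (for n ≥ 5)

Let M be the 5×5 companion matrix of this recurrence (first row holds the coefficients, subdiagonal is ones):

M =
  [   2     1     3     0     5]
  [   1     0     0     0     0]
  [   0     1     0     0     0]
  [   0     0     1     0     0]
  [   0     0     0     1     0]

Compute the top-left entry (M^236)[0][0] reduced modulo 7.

1

(M^236)[0][0] is the top entry after applying M 236 times to the unit state (1, 0, 0, 0, 0). Equivalently it is h_{240} for the auxiliary sequence (h_n) obeying the same recurrence with h_4 = 1 and h_i = 0 for 0 ≤ i < 4:
h_5 = 2·1 + 1·0 + 3·0 + 0·0 + 5·0 = 2
h_6 = 2·2 + 1·1 + 3·0 + 0·0 + 5·0 = 5
h_7 = 2·5 + 1·2 + 3·1 + 0·0 + 5·0 = 1
h_8 = 2·1 + 1·5 + 3·2 + 0·1 + 5·0 = 6
h_9 = 2·6 + 1·1 + 3·5 + 0·2 + 5·1 = 5
h_10 = 2·5 + 1·6 + 3·1 + 0·5 + 5·2 = 1
Continuing the recurrence:
  h_11 = 1;  h_12 = 2;  h_13 = 3;  h_14 = 1;  h_15 = 2;  h_16 = 5
  h_17 = 4;  h_18 = 6;  h_19 = 1;  h_20 = 2;  h_21 = 6;  h_22 = 2
  h_23 = 4;  h_24 = 5;  h_25 = 2;  h_26 = 2;  h_27 = 3;  h_28 = 6
  h_29 = 4;  h_30 = 5;  h_31 = 0;  h_32 = 4;  h_33 = 4;  h_34 = 4
  h_35 = 0;  h_36 = 2;  h_37 = 1;  h_38 = 3;  h_39 = 5;  h_40 = 2
  h_41 = 0;  h_42 = 1;  h_43 = 2;  h_44 = 2;  h_45 = 5;  h_46 = 4
  h_47 = 3;  h_48 = 0;  h_49 = 4;  h_50 = 0;  h_51 = 3;  h_52 = 5
  h_53 = 6;  h_54 = 4;  h_55 = 1;  h_56 = 4;  h_57 = 4;  h_58 = 3
  h_59 = 0;  h_60 = 6;  h_61 = 6;  h_62 = 3;  h_63 = 3;  h_64 = 6
  h_65 = 5;  h_66 = 6;  h_67 = 1;  h_68 = 3;  h_69 = 6;  h_70 = 1
  h_71 = 5;  h_72 = 6;  h_73 = 0;  h_74 = 2;  h_75 = 6;  h_76 = 4
  h_77 = 1;  h_78 = 3;  h_79 = 1;  h_80 = 3;  h_81 = 1;  h_82 = 6
  h_83 = 2;  h_84 = 4;  h_85 = 1;  h_86 = 3;  h_87 = 0;  h_88 = 2
  h_89 = 5;  h_90 = 3;  h_91 = 4;  h_92 = 5;  h_93 = 5;  h_94 = 3
  h_95 = 6;  h_96 = 1;  h_97 = 0;  h_98 = 2;  h_99 = 1;  h_100 = 6
  h_101 = 3;  h_102 = 1;  h_103 = 5;  h_104 = 4;  h_105 = 4;  h_106 = 0
  h_107 = 0;  h_108 = 2;  h_109 = 3;  h_110 = 0;  h_111 = 2;  h_112 = 6
  h_113 = 3;  h_114 = 5;  h_115 = 3;  h_116 = 2;  h_117 = 3;  h_118 = 4
  h_119 = 0;  h_120 = 0;  h_121 = 1;  h_122 = 3;  h_123 = 6;  h_124 = 4
  h_125 = 2;  h_126 = 3;  h_127 = 0;  h_128 = 4;  h_129 = 2;  h_130 = 4
  h_131 = 2;  h_132 = 0;  h_133 = 6;  h_134 = 0;  h_135 = 5;  h_136 = 3
  h_137 = 4;  h_138 = 0;  h_139 = 6;  h_140 = 0;  h_141 = 0;  h_142 = 3
  h_143 = 6;  h_144 = 3;  h_145 = 0;  h_146 = 0;  h_147 = 3;  h_148 = 1
  h_149 = 6;  h_150 = 1;  h_151 = 4;  h_152 = 0;  h_153 = 5;  h_154 = 3
  h_155 = 2;  h_156 = 0;  h_157 = 4;  h_158 = 4;  h_159 = 6;  h_160 = 3
  h_161 = 3;  h_162 = 5;  h_163 = 0;  h_164 = 2;  h_165 = 6;  h_166 = 1
  h_167 = 4;  h_168 = 6;  h_169 = 1;  h_170 = 1;  h_171 = 5;  h_172 = 6
  h_173 = 1;  h_174 = 0;  h_175 = 3;  h_176 = 6;  h_177 = 3;  h_178 = 5
  h_179 = 3;  h_180 = 0;  h_181 = 6;  h_182 = 1;  h_183 = 5;  h_184 = 2
  h_185 = 5;  h_186 = 1;  h_187 = 4;  h_188 = 0;  h_189 = 3;  h_190 = 1
  h_191 = 3;  h_192 = 1;  h_193 = 1;  h_194 = 6;  h_195 = 0;  h_196 = 3
  h_197 = 1;  h_198 = 3;  h_199 = 4;  h_200 = 0;  h_201 = 0;  h_202 = 3
  h_203 = 0;  h_204 = 2;  h_205 = 6;  h_206 = 0;  h_207 = 6;  h_208 = 2
  h_209 = 6;  h_210 = 6;  h_211 = 3;  h_212 = 4;  h_213 = 4;  h_214 = 2
  h_215 = 1;  h_216 = 3;  h_217 = 5;  h_218 = 1;  h_219 = 5;  h_220 = 3
  h_221 = 1;  h_222 = 3;  h_223 = 0;  h_224 = 3;  h_225 = 2;  h_226 = 5
  h_227 = 1;  h_228 = 6;  h_229 = 1;  h_230 = 0;  h_231 = 2;  h_232 = 5
  h_233 = 0;  h_234 = 2;  h_235 = 5;  h_236 = 1;  h_237 = 3;  h_238 = 1
h_239 = 2·1 + 1·3 + 3·1 + 0·5 + 5·2 = 4
h_240 = 2·4 + 1·1 + 3·3 + 0·1 + 5·5 = 1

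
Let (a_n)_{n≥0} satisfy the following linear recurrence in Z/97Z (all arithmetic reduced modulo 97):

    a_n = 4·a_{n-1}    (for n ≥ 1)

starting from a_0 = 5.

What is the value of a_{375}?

a_1 = 4·5 = 20
a_2 = 4·20 = 80
a_3 = 4·80 = 29
a_4 = 4·29 = 19
a_5 = 4·19 = 76
a_6 = 4·76 = 13
a_7 = 4·13 = 52
a_8 = 4·52 = 14
a_9 = 4·14 = 56
a_10 = 4·56 = 30
a_11 = 4·30 = 23
a_12 = 4·23 = 92
a_13 = 4·92 = 77
a_14 = 4·77 = 17
a_15 = 4·17 = 68
a_16 = 4·68 = 78
a_17 = 4·78 = 21
a_18 = 4·21 = 84
a_19 = 4·84 = 45
a_20 = 4·45 = 83
a_21 = 4·83 = 41
a_22 = 4·41 = 67
a_23 = 4·67 = 74
a_24 = 4·74 = 5
(a_24) = (5) = (a_0), so the sequence has period 24.
375 ≡ 15 (mod 24), hence a_375 = a_15 = 68.

68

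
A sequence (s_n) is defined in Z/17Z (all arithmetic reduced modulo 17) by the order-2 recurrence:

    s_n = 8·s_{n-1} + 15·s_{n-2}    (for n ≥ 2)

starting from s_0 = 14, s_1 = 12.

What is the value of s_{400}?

3

s_2 = 8·12 + 15·14 = 0
s_3 = 8·0 + 15·12 = 10
s_4 = 8·10 + 15·0 = 12
s_5 = 8·12 + 15·10 = 8
s_6 = 8·8 + 15·12 = 6
s_7 = 8·6 + 15·8 = 15
s_8 = 8·15 + 15·6 = 6
s_9 = 8·6 + 15·15 = 1
s_10 = 8·1 + 15·6 = 13
s_11 = 8·13 + 15·1 = 0
s_12 = 8·0 + 15·13 = 8
s_13 = 8·8 + 15·0 = 13
s_14 = 8·13 + 15·8 = 3
s_15 = 8·3 + 15·13 = 15
s_16 = 8·15 + 15·3 = 12
s_17 = 8·12 + 15·15 = 15
s_18 = 8·15 + 15·12 = 11
s_19 = 8·11 + 15·15 = 7
s_20 = 8·7 + 15·11 = 0
s_21 = 8·0 + 15·7 = 3
s_22 = 8·3 + 15·0 = 7
s_23 = 8·7 + 15·3 = 16
s_24 = 8·16 + 15·7 = 12
s_25 = 8·12 + 15·16 = 13
s_26 = 8·13 + 15·12 = 12
s_27 = 8·12 + 15·13 = 2
s_28 = 8·2 + 15·12 = 9
s_29 = 8·9 + 15·2 = 0
s_30 = 8·0 + 15·9 = 16
s_31 = 8·16 + 15·0 = 9
s_32 = 8·9 + 15·16 = 6
s_33 = 8·6 + 15·9 = 13
s_34 = 8·13 + 15·6 = 7
s_35 = 8·7 + 15·13 = 13
s_36 = 8·13 + 15·7 = 5
s_37 = 8·5 + 15·13 = 14
s_38 = 8·14 + 15·5 = 0
s_39 = 8·0 + 15·14 = 6
s_40 = 8·6 + 15·0 = 14
s_41 = 8·14 + 15·6 = 15
s_42 = 8·15 + 15·14 = 7
s_43 = 8·7 + 15·15 = 9
s_44 = 8·9 + 15·7 = 7
s_45 = 8·7 + 15·9 = 4
s_46 = 8·4 + 15·7 = 1
s_47 = 8·1 + 15·4 = 0
s_48 = 8·0 + 15·1 = 15
s_49 = 8·15 + 15·0 = 1
s_50 = 8·1 + 15·15 = 12
s_51 = 8·12 + 15·1 = 9
s_52 = 8·9 + 15·12 = 14
s_53 = 8·14 + 15·9 = 9
s_54 = 8·9 + 15·14 = 10
s_55 = 8·10 + 15·9 = 11
s_56 = 8·11 + 15·10 = 0
s_57 = 8·0 + 15·11 = 12
s_58 = 8·12 + 15·0 = 11
s_59 = 8·11 + 15·12 = 13
s_60 = 8·13 + 15·11 = 14
s_61 = 8·14 + 15·13 = 1
s_62 = 8·1 + 15·14 = 14
s_63 = 8·14 + 15·1 = 8
s_64 = 8·8 + 15·14 = 2
s_65 = 8·2 + 15·8 = 0
s_66 = 8·0 + 15·2 = 13
s_67 = 8·13 + 15·0 = 2
s_68 = 8·2 + 15·13 = 7
s_69 = 8·7 + 15·2 = 1
s_70 = 8·1 + 15·7 = 11
s_71 = 8·11 + 15·1 = 1
s_72 = 8·1 + 15·11 = 3
s_73 = 8·3 + 15·1 = 5
s_74 = 8·5 + 15·3 = 0
s_75 = 8·0 + 15·5 = 7
s_76 = 8·7 + 15·0 = 5
s_77 = 8·5 + 15·7 = 9
s_78 = 8·9 + 15·5 = 11
s_79 = 8·11 + 15·9 = 2
s_80 = 8·2 + 15·11 = 11
s_81 = 8·11 + 15·2 = 16
s_82 = 8·16 + 15·11 = 4
s_83 = 8·4 + 15·16 = 0
s_84 = 8·0 + 15·4 = 9
s_85 = 8·9 + 15·0 = 4
s_86 = 8·4 + 15·9 = 14
s_87 = 8·14 + 15·4 = 2
s_88 = 8·2 + 15·14 = 5
s_89 = 8·5 + 15·2 = 2
s_90 = 8·2 + 15·5 = 6
s_91 = 8·6 + 15·2 = 10
s_92 = 8·10 + 15·6 = 0
s_93 = 8·0 + 15·10 = 14
s_94 = 8·14 + 15·0 = 10
s_95 = 8·10 + 15·14 = 1
s_96 = 8·1 + 15·10 = 5
s_97 = 8·5 + 15·1 = 4
s_98 = 8·4 + 15·5 = 5
s_99 = 8·5 + 15·4 = 15
s_100 = 8·15 + 15·5 = 8
s_101 = 8·8 + 15·15 = 0
s_102 = 8·0 + 15·8 = 1
s_103 = 8·1 + 15·0 = 8
s_104 = 8·8 + 15·1 = 11
s_105 = 8·11 + 15·8 = 4
s_106 = 8·4 + 15·11 = 10
s_107 = 8·10 + 15·4 = 4
s_108 = 8·4 + 15·10 = 12
s_109 = 8·12 + 15·4 = 3
s_110 = 8·3 + 15·12 = 0
s_111 = 8·0 + 15·3 = 11
s_112 = 8·11 + 15·0 = 3
s_113 = 8·3 + 15·11 = 2
s_114 = 8·2 + 15·3 = 10
s_115 = 8·10 + 15·2 = 8
s_116 = 8·8 + 15·10 = 10
s_117 = 8·10 + 15·8 = 13
s_118 = 8·13 + 15·10 = 16
s_119 = 8·16 + 15·13 = 0
s_120 = 8·0 + 15·16 = 2
s_121 = 8·2 + 15·0 = 16
s_122 = 8·16 + 15·2 = 5
s_123 = 8·5 + 15·16 = 8
s_124 = 8·8 + 15·5 = 3
s_125 = 8·3 + 15·8 = 8
s_126 = 8·8 + 15·3 = 7
s_127 = 8·7 + 15·8 = 6
s_128 = 8·6 + 15·7 = 0
s_129 = 8·0 + 15·6 = 5
s_130 = 8·5 + 15·0 = 6
s_131 = 8·6 + 15·5 = 4
s_132 = 8·4 + 15·6 = 3
s_133 = 8·3 + 15·4 = 16
s_134 = 8·16 + 15·3 = 3
s_135 = 8·3 + 15·16 = 9
s_136 = 8·9 + 15·3 = 15
s_137 = 8·15 + 15·9 = 0
s_138 = 8·0 + 15·15 = 4
s_139 = 8·4 + 15·0 = 15
s_140 = 8·15 + 15·4 = 10
s_141 = 8·10 + 15·15 = 16
s_142 = 8·16 + 15·10 = 6
s_143 = 8·6 + 15·16 = 16
s_144 = 8·16 + 15·6 = 14
s_145 = 8·14 + 15·16 = 12
(s_144, s_145) = (14, 12) = (s_0, s_1), so the sequence has period 144.
400 ≡ 112 (mod 144), hence s_400 = s_112 = 3.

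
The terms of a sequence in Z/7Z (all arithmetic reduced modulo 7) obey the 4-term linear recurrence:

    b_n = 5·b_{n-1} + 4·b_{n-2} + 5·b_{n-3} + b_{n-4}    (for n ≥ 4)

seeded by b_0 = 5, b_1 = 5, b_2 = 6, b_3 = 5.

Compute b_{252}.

3

b_4 = 5·5 + 4·6 + 5·5 + 1·5 = 2
b_5 = 5·2 + 4·5 + 5·6 + 1·5 = 2
b_6 = 5·2 + 4·2 + 5·5 + 1·6 = 0
b_7 = 5·0 + 4·2 + 5·2 + 1·5 = 2
b_8 = 5·2 + 4·0 + 5·2 + 1·2 = 1
b_9 = 5·1 + 4·2 + 5·0 + 1·2 = 1
b_10 = 5·1 + 4·1 + 5·2 + 1·0 = 5
b_11 = 5·5 + 4·1 + 5·1 + 1·2 = 1
b_12 = 5·1 + 4·5 + 5·1 + 1·1 = 3
b_13 = 5·3 + 4·1 + 5·5 + 1·1 = 3
b_14 = 5·3 + 4·3 + 5·1 + 1·5 = 2
b_15 = 5·2 + 4·3 + 5·3 + 1·1 = 3
b_16 = 5·3 + 4·2 + 5·3 + 1·3 = 6
b_17 = 5·6 + 4·3 + 5·2 + 1·3 = 6
b_18 = 5·6 + 4·6 + 5·3 + 1·2 = 1
b_19 = 5·1 + 4·6 + 5·6 + 1·3 = 6
b_20 = 5·6 + 4·1 + 5·6 + 1·6 = 0
b_21 = 5·0 + 4·6 + 5·1 + 1·6 = 0
b_22 = 5·0 + 4·0 + 5·6 + 1·1 = 3
b_23 = 5·3 + 4·0 + 5·0 + 1·6 = 0
b_24 = 5·0 + 4·3 + 5·0 + 1·0 = 5
b_25 = 5·5 + 4·0 + 5·3 + 1·0 = 5
b_26 = 5·5 + 4·5 + 5·0 + 1·3 = 6
b_27 = 5·6 + 4·5 + 5·5 + 1·0 = 5
(b_24, b_25, b_26, b_27) = (5, 5, 6, 5) = (b_0, b_1, b_2, b_3), so the sequence has period 24.
252 ≡ 12 (mod 24), hence b_252 = b_12 = 3.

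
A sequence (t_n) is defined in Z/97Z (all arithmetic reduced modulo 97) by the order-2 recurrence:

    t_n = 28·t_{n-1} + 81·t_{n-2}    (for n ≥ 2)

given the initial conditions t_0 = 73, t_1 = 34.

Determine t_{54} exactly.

t_2 = 28·34 + 81·73 = 75
t_3 = 28·75 + 81·34 = 4
t_4 = 28·4 + 81·75 = 76
t_5 = 28·76 + 81·4 = 27
t_6 = 28·27 + 81·76 = 25
t_7 = 28·25 + 81·27 = 74
t_8 = 28·74 + 81·25 = 23
t_9 = 28·23 + 81·74 = 42
t_10 = 28·42 + 81·23 = 32
t_11 = 28·32 + 81·42 = 30
t_12 = 28·30 + 81·32 = 37
t_13 = 28·37 + 81·30 = 71
t_14 = 28·71 + 81·37 = 38
t_15 = 28·38 + 81·71 = 25
t_16 = 28·25 + 81·38 = 92
t_17 = 28·92 + 81·25 = 42
t_18 = 28·42 + 81·92 = 92
t_19 = 28·92 + 81·42 = 61
t_20 = 28·61 + 81·92 = 42
t_21 = 28·42 + 81·61 = 6
t_22 = 28·6 + 81·42 = 78
t_23 = 28·78 + 81·6 = 51
t_24 = 28·51 + 81·78 = 83
t_25 = 28·83 + 81·51 = 53
t_26 = 28·53 + 81·83 = 59
t_27 = 28·59 + 81·53 = 28
t_28 = 28·28 + 81·59 = 34
t_29 = 28·34 + 81·28 = 19
t_30 = 28·19 + 81·34 = 85
t_31 = 28·85 + 81·19 = 39
t_32 = 28·39 + 81·85 = 23
t_33 = 28·23 + 81·39 = 20
t_34 = 28·20 + 81·23 = 95
t_35 = 28·95 + 81·20 = 12
t_36 = 28·12 + 81·95 = 77
t_37 = 28·77 + 81·12 = 24
t_38 = 28·24 + 81·77 = 22
t_39 = 28·22 + 81·24 = 38
t_40 = 28·38 + 81·22 = 33
t_41 = 28·33 + 81·38 = 25
t_42 = 28·25 + 81·33 = 75
t_43 = 28·75 + 81·25 = 51
t_44 = 28·51 + 81·75 = 34
t_45 = 28·34 + 81·51 = 39
t_46 = 28·39 + 81·34 = 63
t_47 = 28·63 + 81·39 = 73
t_48 = 28·73 + 81·63 = 66
t_49 = 28·66 + 81·73 = 1
t_50 = 28·1 + 81·66 = 39
t_51 = 28·39 + 81·1 = 9
t_52 = 28·9 + 81·39 = 16
t_53 = 28·16 + 81·9 = 13
t_54 = 28·13 + 81·16 = 11

11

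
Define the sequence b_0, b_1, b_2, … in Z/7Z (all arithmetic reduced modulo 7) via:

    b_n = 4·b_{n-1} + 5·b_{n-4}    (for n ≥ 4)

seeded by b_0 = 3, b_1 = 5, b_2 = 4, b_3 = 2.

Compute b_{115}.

6

b_4 = 4·2 + 0·4 + 0·5 + 5·3 = 2
b_5 = 4·2 + 0·2 + 0·4 + 5·5 = 5
b_6 = 4·5 + 0·2 + 0·2 + 5·4 = 5
b_7 = 4·5 + 0·5 + 0·2 + 5·2 = 2
b_8 = 4·2 + 0·5 + 0·5 + 5·2 = 4
b_9 = 4·4 + 0·2 + 0·5 + 5·5 = 6
b_10 = 4·6 + 0·4 + 0·2 + 5·5 = 0
b_11 = 4·0 + 0·6 + 0·4 + 5·2 = 3
b_12 = 4·3 + 0·0 + 0·6 + 5·4 = 4
b_13 = 4·4 + 0·3 + 0·0 + 5·6 = 4
b_14 = 4·4 + 0·4 + 0·3 + 5·0 = 2
b_15 = 4·2 + 0·4 + 0·4 + 5·3 = 2
b_16 = 4·2 + 0·2 + 0·4 + 5·4 = 0
b_17 = 4·0 + 0·2 + 0·2 + 5·4 = 6
b_18 = 4·6 + 0·0 + 0·2 + 5·2 = 6
b_19 = 4·6 + 0·6 + 0·0 + 5·2 = 6
b_20 = 4·6 + 0·6 + 0·6 + 5·0 = 3
b_21 = 4·3 + 0·6 + 0·6 + 5·6 = 0
b_22 = 4·0 + 0·3 + 0·6 + 5·6 = 2
b_23 = 4·2 + 0·0 + 0·3 + 5·6 = 3
b_24 = 4·3 + 0·2 + 0·0 + 5·3 = 6
b_25 = 4·6 + 0·3 + 0·2 + 5·0 = 3
b_26 = 4·3 + 0·6 + 0·3 + 5·2 = 1
b_27 = 4·1 + 0·3 + 0·6 + 5·3 = 5
b_28 = 4·5 + 0·1 + 0·3 + 5·6 = 1
b_29 = 4·1 + 0·5 + 0·1 + 5·3 = 5
b_30 = 4·5 + 0·1 + 0·5 + 5·1 = 4
b_31 = 4·4 + 0·5 + 0·1 + 5·5 = 6
b_32 = 4·6 + 0·4 + 0·5 + 5·1 = 1
b_33 = 4·1 + 0·6 + 0·4 + 5·5 = 1
b_34 = 4·1 + 0·1 + 0·6 + 5·4 = 3
b_35 = 4·3 + 0·1 + 0·1 + 5·6 = 0
b_36 = 4·0 + 0·3 + 0·1 + 5·1 = 5
b_37 = 4·5 + 0·0 + 0·3 + 5·1 = 4
b_38 = 4·4 + 0·5 + 0·0 + 5·3 = 3
b_39 = 4·3 + 0·4 + 0·5 + 5·0 = 5
b_40 = 4·5 + 0·3 + 0·4 + 5·5 = 3
b_41 = 4·3 + 0·5 + 0·3 + 5·4 = 4
b_42 = 4·4 + 0·3 + 0·5 + 5·3 = 3
b_43 = 4·3 + 0·4 + 0·3 + 5·5 = 2
b_44 = 4·2 + 0·3 + 0·4 + 5·3 = 2
b_45 = 4·2 + 0·2 + 0·3 + 5·4 = 0
b_46 = 4·0 + 0·2 + 0·2 + 5·3 = 1
b_47 = 4·1 + 0·0 + 0·2 + 5·2 = 0
b_48 = 4·0 + 0·1 + 0·0 + 5·2 = 3
b_49 = 4·3 + 0·0 + 0·1 + 5·0 = 5
b_50 = 4·5 + 0·3 + 0·0 + 5·1 = 4
b_51 = 4·4 + 0·5 + 0·3 + 5·0 = 2
(b_48, b_49, b_50, b_51) = (3, 5, 4, 2) = (b_0, b_1, b_2, b_3), so the sequence has period 48.
115 ≡ 19 (mod 48), hence b_115 = b_19 = 6.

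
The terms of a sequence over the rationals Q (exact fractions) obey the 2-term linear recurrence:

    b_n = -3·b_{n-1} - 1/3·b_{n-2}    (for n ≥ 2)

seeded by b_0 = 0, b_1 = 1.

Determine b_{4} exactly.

-25

b_2 = -3·1 + -1/3·0 = -3
b_3 = -3·-3 + -1/3·1 = 26/3
b_4 = -3·26/3 + -1/3·-3 = -25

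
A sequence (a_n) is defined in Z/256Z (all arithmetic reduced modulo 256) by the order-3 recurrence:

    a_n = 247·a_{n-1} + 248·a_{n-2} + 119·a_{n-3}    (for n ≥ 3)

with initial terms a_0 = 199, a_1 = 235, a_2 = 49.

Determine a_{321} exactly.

4

a_3 = 247·49 + 248·235 + 119·199 = 112
a_4 = 247·112 + 248·49 + 119·235 = 197
a_5 = 247·197 + 248·112 + 119·49 = 90
a_6 = 247·90 + 248·197 + 119·112 = 190
a_7 = 247·190 + 248·90 + 119·197 = 21
a_8 = 247·21 + 248·190 + 119·90 = 41
Continuing the recurrence:
  a_9 = 57;  a_10 = 122;  a_11 = 253;  a_12 = 202;  a_13 = 180;  a_14 = 247
  a_15 = 151;  a_16 = 165;  a_17 = 76;  a_18 = 93;  a_19 = 14;  a_20 = 238
  a_21 = 109;  a_22 = 61;  a_23 = 21;  a_24 = 6;  a_25 = 125;  a_26 = 46
  a_27 = 68;  a_28 = 71;  a_29 = 195;  a_30 = 137;  a_31 = 24;  a_32 = 133
  a_33 = 66;  a_34 = 174;  a_35 = 165;  a_36 = 113;  a_37 = 193;  a_38 = 98
  a_39 = 13;  a_40 = 50;  a_41 = 100;  a_42 = 247;  a_43 = 111;  a_44 = 221
  a_45 = 148;  a_46 = 125;  a_47 = 182;  a_48 = 126;  a_49 = 253;  a_50 = 197
  a_51 = 189;  a_52 = 206;  a_53 = 109;  a_54 = 150;  a_55 = 20;  a_56 = 71
  a_57 = 155;  a_58 = 161;  a_59 = 128;  a_60 = 133;  a_61 = 42;  a_62 = 222
  a_63 = 181;  a_64 = 57;  a_65 = 137;  a_66 = 138;  a_67 = 93;  a_68 = 26
  a_69 = 84;  a_70 = 119;  a_71 = 71;  a_72 = 213;  a_73 = 156;  a_74 = 221
  a_75 = 94;  a_76 = 78;  a_77 = 13;  a_78 = 205;  a_79 = 165;  a_80 = 214
  a_81 = 157;  a_82 = 126;  a_83 = 36;  a_84 = 199;  a_85 = 115;  a_86 = 121
  a_87 = 168;  a_88 = 197;  a_89 = 18;  a_90 = 78;  a_91 = 69;  a_92 = 129
  a_93 = 145;  a_94 = 242;  a_95 = 237;  a_96 = 130;  a_97 = 132;  a_98 = 119
  a_99 = 31;  a_100 = 141;  a_101 = 100;  a_102 = 125;  a_103 = 6;  a_104 = 94
  a_105 = 157;  a_106 = 85;  a_107 = 205;  a_108 = 30;  a_109 = 13;  a_110 = 230
  a_111 = 116;  a_112 = 199;  a_113 = 75;  a_114 = 17;  a_115 = 144;  a_116 = 69
  a_117 = 250;  a_118 = 254;  a_119 = 85;  a_120 = 73;  a_121 = 217;  a_122 = 154
  a_123 = 189;  a_124 = 106;  a_125 = 244;  a_126 = 247;  a_127 = 247;  a_128 = 5
  a_129 = 236;  a_130 = 93;  a_131 = 174;  a_132 = 174;  a_133 = 173;  a_134 = 93
  a_135 = 53;  a_136 = 166;  a_137 = 189;  a_138 = 206;  a_139 = 4;  a_140 = 71
  a_141 = 35;  a_142 = 105;  a_143 = 56;  a_144 = 5;  a_145 = 226;  a_146 = 238
  a_147 = 229;  a_148 = 145;  a_149 = 97;  a_150 = 130;  a_151 = 205;  a_152 = 210
  a_153 = 164;  a_154 = 247;  a_155 = 207;  a_156 = 61;  a_157 = 52;  a_158 = 125
  a_159 = 86;  a_160 = 62;  a_161 = 61;  a_162 = 229;  a_163 = 221;  a_164 = 110
  a_165 = 173;  a_166 = 54;  a_167 = 212;  a_168 = 71;  a_169 = 251;  a_170 = 129
  a_171 = 160;  a_172 = 5;  a_173 = 202;  a_174 = 30;  a_175 = 245;  a_176 = 89
  a_177 = 41;  a_178 = 170;  a_179 = 29;  a_180 = 186;  a_181 = 148;  a_182 = 119
  a_183 = 167;  a_184 = 53;  a_185 = 60;  a_186 = 221;  a_187 = 254;  a_188 = 14
  a_189 = 77;  a_190 = 237;  a_191 = 197;  a_192 = 118;  a_193 = 221;  a_194 = 30
  a_195 = 228;  a_196 = 199;  a_197 = 211;  a_198 = 89;  a_199 = 200;  a_200 = 69
  a_201 = 178;  a_202 = 142;  a_203 = 133;  a_204 = 161;  a_205 = 49;  a_206 = 18
  a_207 = 173;  a_208 = 34;  a_209 = 196;  a_210 = 119;  a_211 = 127;  a_212 = 237
  a_213 = 4;  a_214 = 125;  a_215 = 166;  a_216 = 30;  a_217 = 221;  a_218 = 117
  a_219 = 237;  a_220 = 190;  a_221 = 77;  a_222 = 134;  a_223 = 52;  a_224 = 199
  a_225 = 171;  a_226 = 241;  a_227 = 176;  a_228 = 197;  a_229 = 154;  a_230 = 62
  a_231 = 149;  a_232 = 105;  a_233 = 121;  a_234 = 186;  a_235 = 125;  a_236 = 10
  a_237 = 52;  a_238 = 247;  a_239 = 87;  a_240 = 101;  a_241 = 140;  a_242 = 93
  a_243 = 78;  a_244 = 110;  a_245 = 237;  a_246 = 125;  a_247 = 85;  a_248 = 70
  a_249 = 253;  a_250 = 110;  a_251 = 196;  a_252 = 71;  a_253 = 131;  a_254 = 73
  a_255 = 88;  a_256 = 133;  a_257 = 130;  a_258 = 46;  a_259 = 37;  a_260 = 177
  a_261 = 1;  a_262 = 162;  a_263 = 141;  a_264 = 114;  a_265 = 228;  a_266 = 247
  a_267 = 47;  a_268 = 157;  a_269 = 212;  a_270 = 125;  a_271 = 246;  a_272 = 254
  a_273 = 125;  a_274 = 5;  a_275 = 253;  a_276 = 14;  a_277 = 237;  a_278 = 214
  a_279 = 148;  a_280 = 71;  a_281 = 91;  a_282 = 97;  a_283 = 192;  a_284 = 133
  a_285 = 106;  a_286 = 94;  a_287 = 53;  a_288 = 121;  a_289 = 201;  a_290 = 202
  a_291 = 221;  a_292 = 90;  a_293 = 212;  a_294 = 119;  a_295 = 7;  a_296 = 149
  a_297 = 220;  a_298 = 221;  a_299 = 158;  a_300 = 206;  a_301 = 141;  a_302 = 13
  a_303 = 229;  a_304 = 22;  a_305 = 29;  a_306 = 190;  a_307 = 164;  a_308 = 199
  a_309 = 51;  a_310 = 57;  a_311 = 232;  a_312 = 197;  a_313 = 82;  a_314 = 206
  a_315 = 197;  a_316 = 193;  a_317 = 209;  a_318 = 50;  a_319 = 109
a_320 = 247·109 + 248·50 + 119·209 = 194
a_321 = 247·194 + 248·109 + 119·50 = 4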